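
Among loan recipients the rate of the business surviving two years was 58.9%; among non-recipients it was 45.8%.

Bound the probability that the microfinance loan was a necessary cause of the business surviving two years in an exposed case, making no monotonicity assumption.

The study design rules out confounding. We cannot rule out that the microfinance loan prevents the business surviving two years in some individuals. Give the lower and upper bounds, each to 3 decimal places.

0.222 ≤ PN ≤ 0.920

p₁ = 0.589, p₀ = 0.458.
Under exogeneity alone the bounds on PN are max{0,(p₁−p₀)/p₁} ≤ PN ≤ min{1,(1−p₀)/p₁}.
  lower = (p₁ − p₀)/p₁ = 0.131 / 0.589 ≈ 0.2224
  upper = min{1, (1 − p₀)/p₁} = 0.542 / 0.589 ≈ 0.9202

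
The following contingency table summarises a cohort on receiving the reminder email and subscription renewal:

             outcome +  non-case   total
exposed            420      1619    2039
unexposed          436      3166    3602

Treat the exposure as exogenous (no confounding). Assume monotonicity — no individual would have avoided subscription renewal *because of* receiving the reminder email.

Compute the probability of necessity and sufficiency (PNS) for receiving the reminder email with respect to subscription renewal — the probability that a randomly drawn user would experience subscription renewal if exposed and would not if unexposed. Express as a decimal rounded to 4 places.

p₁ = P(outcome | exposed) = 420/2039 = 0.20598
p₀ = P(outcome | unexposed) = 436/3602 = 0.12104
Under exogeneity and monotonicity, PNS = p₁ − p₀.
PNS = 0.20598 − 0.12104 = 0.084939

PNS ≈ 0.0849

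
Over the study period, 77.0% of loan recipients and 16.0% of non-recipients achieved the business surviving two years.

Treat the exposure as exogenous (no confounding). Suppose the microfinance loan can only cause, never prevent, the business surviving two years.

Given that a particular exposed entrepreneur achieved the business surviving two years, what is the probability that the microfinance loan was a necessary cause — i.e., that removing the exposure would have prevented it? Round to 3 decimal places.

PN ≈ 0.792

p₁ = 0.77, p₀ = 0.16.
Under exogeneity and monotonicity, PN = (p₁ − p₀) / p₁.
PN = (0.77 − 0.16) / 0.77 = 0.61 / 0.77 ≈ 0.7922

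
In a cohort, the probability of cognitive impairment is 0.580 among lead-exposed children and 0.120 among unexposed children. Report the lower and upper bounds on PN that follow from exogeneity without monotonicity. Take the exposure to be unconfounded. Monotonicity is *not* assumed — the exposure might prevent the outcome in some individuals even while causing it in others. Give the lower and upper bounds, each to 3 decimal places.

Let p₁ = 0.58, p₀ = 0.12.
Under exogeneity alone the bounds on PN are max{0,(p₁−p₀)/p₁} ≤ PN ≤ min{1,(1−p₀)/p₁}.
  lower = (p₁ − p₀)/p₁ = 0.46 / 0.58 ≈ 0.7931
  upper = min{1, (1 − p₀)/p₁} = 0.88 / 0.58 ≈ 1.5172 → capped at 1

0.793 ≤ PN ≤ 1.000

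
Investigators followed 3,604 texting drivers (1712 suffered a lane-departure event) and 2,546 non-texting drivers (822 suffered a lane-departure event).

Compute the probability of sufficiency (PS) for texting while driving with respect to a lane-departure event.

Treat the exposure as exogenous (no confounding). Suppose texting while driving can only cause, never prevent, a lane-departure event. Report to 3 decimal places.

PS ≈ 0.225

p₁ = P(outcome | exposed) = 1712/3604 = 0.47503
p₀ = P(outcome | unexposed) = 822/2546 = 0.32286
Under exogeneity and monotonicity, PS = (p₁ − p₀) / (1 − p₀).
PS = (0.47503 − 0.32286) / (1 − 0.32286) = 0.15217 / 0.67714 ≈ 0.2247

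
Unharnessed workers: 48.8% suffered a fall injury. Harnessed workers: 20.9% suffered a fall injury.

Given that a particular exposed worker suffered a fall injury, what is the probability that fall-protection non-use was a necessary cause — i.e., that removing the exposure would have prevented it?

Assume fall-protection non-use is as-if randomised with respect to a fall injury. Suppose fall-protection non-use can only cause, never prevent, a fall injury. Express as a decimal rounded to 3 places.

PN ≈ 0.572

p₁ = 0.488, p₀ = 0.209.
Under exogeneity and monotonicity, PN = (p₁ − p₀) / p₁.
PN = (0.488 − 0.209) / 0.488 = 0.279 / 0.488 ≈ 0.5717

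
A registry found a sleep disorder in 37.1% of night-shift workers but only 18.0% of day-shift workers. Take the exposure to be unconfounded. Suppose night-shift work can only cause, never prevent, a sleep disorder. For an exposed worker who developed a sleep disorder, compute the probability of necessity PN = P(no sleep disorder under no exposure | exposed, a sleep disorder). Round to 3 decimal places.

p₁ = 0.371, p₀ = 0.18.
Under exogeneity and monotonicity, PN = (p₁ − p₀) / p₁.
PN = (0.371 − 0.18) / 0.371 = 0.191 / 0.371 ≈ 0.5148

PN ≈ 0.515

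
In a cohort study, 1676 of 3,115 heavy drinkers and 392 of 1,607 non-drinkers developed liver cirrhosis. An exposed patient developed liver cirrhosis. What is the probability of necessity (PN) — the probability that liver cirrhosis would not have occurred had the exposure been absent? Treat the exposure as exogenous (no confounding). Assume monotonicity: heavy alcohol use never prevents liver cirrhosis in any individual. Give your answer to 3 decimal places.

p₁ = P(outcome | exposed) = 1676/3115 = 0.53804
p₀ = P(outcome | unexposed) = 392/1607 = 0.24393
Under exogeneity and monotonicity, PN = (p₁ − p₀) / p₁.
PN = (0.53804 − 0.24393) / 0.53804 = 0.29411 / 0.53804 ≈ 0.5466

PN ≈ 0.547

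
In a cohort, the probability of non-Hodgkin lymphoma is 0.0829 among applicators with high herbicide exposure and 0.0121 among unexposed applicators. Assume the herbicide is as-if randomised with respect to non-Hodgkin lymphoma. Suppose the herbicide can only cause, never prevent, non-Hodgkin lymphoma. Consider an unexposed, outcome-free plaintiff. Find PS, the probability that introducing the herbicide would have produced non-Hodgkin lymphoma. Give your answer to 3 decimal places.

PS ≈ 0.072

Let p₁ = 0.0829, p₀ = 0.0121.
Under exogeneity and monotonicity, PS = (p₁ − p₀) / (1 − p₀).
PS = (0.0829 − 0.0121) / (1 − 0.0121) = 0.0708 / 0.9879 ≈ 0.0717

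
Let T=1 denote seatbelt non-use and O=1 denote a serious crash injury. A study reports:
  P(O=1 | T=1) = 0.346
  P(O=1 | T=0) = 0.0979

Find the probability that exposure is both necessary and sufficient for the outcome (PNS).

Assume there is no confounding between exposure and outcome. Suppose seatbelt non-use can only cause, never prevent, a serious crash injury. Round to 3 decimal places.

PNS ≈ 0.248

Let p₁ = 0.346, p₀ = 0.0979.
Under exogeneity and monotonicity, PNS = p₁ − p₀.
PNS = 0.346 − 0.0979 = 0.2481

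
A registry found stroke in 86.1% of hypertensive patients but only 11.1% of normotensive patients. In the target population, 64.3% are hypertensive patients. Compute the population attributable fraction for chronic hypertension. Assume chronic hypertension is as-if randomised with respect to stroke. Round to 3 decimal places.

p₁ = 0.861, p₀ = 0.111.
Overall risk P(Y=1) = π·p₁ + (1−π)·p₀ = 0.643×0.861 + 0.357×0.111 = 0.59325.
Under exogeneity, PAF = [P(Y=1) − p₀] / P(Y=1).
PAF = (0.59325 − 0.111) / 0.59325 ≈ 0.8129

PAF ≈ 0.813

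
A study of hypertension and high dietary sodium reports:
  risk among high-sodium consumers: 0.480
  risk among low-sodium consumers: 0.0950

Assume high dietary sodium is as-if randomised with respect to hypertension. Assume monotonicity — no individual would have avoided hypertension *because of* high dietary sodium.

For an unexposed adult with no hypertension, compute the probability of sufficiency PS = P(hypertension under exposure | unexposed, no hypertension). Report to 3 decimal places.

PS ≈ 0.425

Let p₁ = 0.48, p₀ = 0.095.
Under exogeneity and monotonicity, PS = (p₁ − p₀) / (1 − p₀).
PS = (0.48 − 0.095) / (1 − 0.095) = 0.385 / 0.905 ≈ 0.4254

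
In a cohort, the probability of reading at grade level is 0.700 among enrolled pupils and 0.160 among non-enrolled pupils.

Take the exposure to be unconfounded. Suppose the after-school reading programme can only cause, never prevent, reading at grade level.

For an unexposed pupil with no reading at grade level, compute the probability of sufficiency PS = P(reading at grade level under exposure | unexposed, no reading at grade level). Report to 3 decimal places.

Let p₁ = 0.7, p₀ = 0.16.
Under exogeneity and monotonicity, PS = (p₁ − p₀) / (1 − p₀).
PS = (0.7 − 0.16) / (1 − 0.16) = 0.54 / 0.84 ≈ 0.6429

PS ≈ 0.643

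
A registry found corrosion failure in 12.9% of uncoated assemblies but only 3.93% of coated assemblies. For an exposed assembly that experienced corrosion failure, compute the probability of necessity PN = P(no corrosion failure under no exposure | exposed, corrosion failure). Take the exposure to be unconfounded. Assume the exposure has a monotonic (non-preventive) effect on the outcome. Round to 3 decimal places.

PN ≈ 0.695

p₁ = 0.129, p₀ = 0.0393.
Under exogeneity and monotonicity, PN = (p₁ − p₀) / p₁.
PN = (0.129 − 0.0393) / 0.129 = 0.0897 / 0.129 ≈ 0.6953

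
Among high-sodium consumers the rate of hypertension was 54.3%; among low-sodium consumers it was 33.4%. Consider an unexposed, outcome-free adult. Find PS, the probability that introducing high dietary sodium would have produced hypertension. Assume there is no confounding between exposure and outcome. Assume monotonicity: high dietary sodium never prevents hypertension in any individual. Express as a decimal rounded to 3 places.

PS ≈ 0.314

p₁ = 0.543, p₀ = 0.334.
Under exogeneity and monotonicity, PS = (p₁ − p₀) / (1 − p₀).
PS = (0.543 − 0.334) / (1 − 0.334) = 0.209 / 0.666 ≈ 0.3138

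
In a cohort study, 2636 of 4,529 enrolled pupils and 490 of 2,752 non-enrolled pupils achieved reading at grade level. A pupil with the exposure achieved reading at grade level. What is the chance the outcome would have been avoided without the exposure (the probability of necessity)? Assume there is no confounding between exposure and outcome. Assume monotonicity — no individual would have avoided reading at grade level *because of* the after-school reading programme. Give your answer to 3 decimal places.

p₁ = P(outcome | exposed) = 2636/4529 = 0.58203
p₀ = P(outcome | unexposed) = 490/2752 = 0.17805
Under exogeneity and monotonicity, PN = (p₁ − p₀) / p₁.
PN = (0.58203 − 0.17805) / 0.58203 = 0.40397 / 0.58203 ≈ 0.6941

PN ≈ 0.694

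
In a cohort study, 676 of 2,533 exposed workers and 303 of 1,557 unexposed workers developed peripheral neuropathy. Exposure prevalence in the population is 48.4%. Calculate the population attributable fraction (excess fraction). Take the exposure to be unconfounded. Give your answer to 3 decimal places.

p₁ = P(outcome | exposed) = 676/2533 = 0.26688
p₀ = P(outcome | unexposed) = 303/1557 = 0.19461
Overall risk P(Y=1) = π·p₁ + (1−π)·p₀ = 0.484×0.26688 + 0.516×0.19461 = 0.22958.
Under exogeneity, PAF = [P(Y=1) − p₀] / P(Y=1).
PAF = (0.22958 − 0.19461) / 0.22958 ≈ 0.1524

PAF ≈ 0.152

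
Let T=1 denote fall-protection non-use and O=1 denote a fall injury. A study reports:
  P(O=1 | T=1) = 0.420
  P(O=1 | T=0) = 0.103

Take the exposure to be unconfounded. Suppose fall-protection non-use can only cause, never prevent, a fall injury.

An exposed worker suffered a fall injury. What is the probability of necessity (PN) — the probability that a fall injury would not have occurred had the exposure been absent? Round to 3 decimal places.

PN ≈ 0.755

Let p₁ = 0.42, p₀ = 0.103.
Under exogeneity and monotonicity, PN = (p₁ − p₀) / p₁.
PN = (0.42 − 0.103) / 0.42 = 0.317 / 0.42 ≈ 0.7548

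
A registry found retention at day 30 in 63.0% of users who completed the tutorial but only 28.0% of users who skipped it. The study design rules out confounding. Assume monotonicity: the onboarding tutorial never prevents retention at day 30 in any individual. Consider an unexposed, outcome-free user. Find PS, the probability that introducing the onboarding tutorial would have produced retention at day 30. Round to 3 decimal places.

p₁ = 0.63, p₀ = 0.28.
Under exogeneity and monotonicity, PS = (p₁ − p₀) / (1 − p₀).
PS = (0.63 − 0.28) / (1 − 0.28) = 0.35 / 0.72 ≈ 0.4861

PS ≈ 0.486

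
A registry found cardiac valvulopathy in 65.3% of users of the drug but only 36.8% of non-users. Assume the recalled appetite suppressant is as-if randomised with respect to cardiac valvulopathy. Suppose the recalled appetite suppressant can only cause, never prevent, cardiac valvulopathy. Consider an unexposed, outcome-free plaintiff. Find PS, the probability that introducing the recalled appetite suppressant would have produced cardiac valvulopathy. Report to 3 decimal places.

PS ≈ 0.451

p₁ = 0.653, p₀ = 0.368.
Under exogeneity and monotonicity, PS = (p₁ − p₀) / (1 − p₀).
PS = (0.653 − 0.368) / (1 − 0.368) = 0.285 / 0.632 ≈ 0.4509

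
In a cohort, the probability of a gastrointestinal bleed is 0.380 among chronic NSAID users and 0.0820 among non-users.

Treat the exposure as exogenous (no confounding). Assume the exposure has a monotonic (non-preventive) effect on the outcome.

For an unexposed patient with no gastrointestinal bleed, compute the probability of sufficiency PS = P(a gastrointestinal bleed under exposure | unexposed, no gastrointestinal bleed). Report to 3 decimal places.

Let p₁ = 0.38, p₀ = 0.082.
Under exogeneity and monotonicity, PS = (p₁ − p₀) / (1 − p₀).
PS = (0.38 − 0.082) / (1 − 0.082) = 0.298 / 0.918 ≈ 0.3246

PS ≈ 0.325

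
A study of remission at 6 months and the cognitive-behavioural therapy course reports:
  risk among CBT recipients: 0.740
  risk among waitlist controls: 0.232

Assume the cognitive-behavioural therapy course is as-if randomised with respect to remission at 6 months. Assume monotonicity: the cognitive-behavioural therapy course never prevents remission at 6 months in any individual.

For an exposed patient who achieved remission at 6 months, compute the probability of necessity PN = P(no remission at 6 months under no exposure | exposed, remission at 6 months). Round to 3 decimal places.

PN ≈ 0.686

Let p₁ = 0.74, p₀ = 0.232.
Under exogeneity and monotonicity, PN = (p₁ − p₀) / p₁.
PN = (0.74 − 0.232) / 0.74 = 0.508 / 0.74 ≈ 0.6865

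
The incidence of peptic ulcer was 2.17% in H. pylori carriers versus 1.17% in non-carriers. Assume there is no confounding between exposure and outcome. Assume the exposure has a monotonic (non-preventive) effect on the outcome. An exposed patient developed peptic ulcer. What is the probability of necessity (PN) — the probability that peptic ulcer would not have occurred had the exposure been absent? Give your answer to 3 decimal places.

PN ≈ 0.461

p₁ = 0.0217, p₀ = 0.0117.
Under exogeneity and monotonicity, PN = (p₁ − p₀) / p₁.
PN = (0.0217 − 0.0117) / 0.0217 = 0.01 / 0.0217 ≈ 0.4608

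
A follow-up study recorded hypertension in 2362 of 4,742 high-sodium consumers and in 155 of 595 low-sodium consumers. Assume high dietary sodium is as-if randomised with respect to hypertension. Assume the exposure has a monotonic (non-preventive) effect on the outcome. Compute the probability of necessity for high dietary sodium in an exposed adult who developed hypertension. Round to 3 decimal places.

PN ≈ 0.477

p₁ = P(outcome | exposed) = 2362/4742 = 0.4981
p₀ = P(outcome | unexposed) = 155/595 = 0.2605
Under exogeneity and monotonicity, PN = (p₁ − p₀) / p₁.
PN = (0.4981 − 0.2605) / 0.4981 = 0.2376 / 0.4981 ≈ 0.4770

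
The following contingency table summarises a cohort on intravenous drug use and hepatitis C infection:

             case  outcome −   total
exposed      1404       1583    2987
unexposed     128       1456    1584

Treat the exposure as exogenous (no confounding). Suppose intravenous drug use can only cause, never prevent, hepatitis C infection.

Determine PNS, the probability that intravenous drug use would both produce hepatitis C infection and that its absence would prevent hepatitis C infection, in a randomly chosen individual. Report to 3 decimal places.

p₁ = P(outcome | exposed) = 1404/2987 = 0.47004
p₀ = P(outcome | unexposed) = 128/1584 = 0.080808
Under exogeneity and monotonicity, PNS = p₁ − p₀.
PNS = 0.47004 − 0.080808 = 0.38923

PNS ≈ 0.389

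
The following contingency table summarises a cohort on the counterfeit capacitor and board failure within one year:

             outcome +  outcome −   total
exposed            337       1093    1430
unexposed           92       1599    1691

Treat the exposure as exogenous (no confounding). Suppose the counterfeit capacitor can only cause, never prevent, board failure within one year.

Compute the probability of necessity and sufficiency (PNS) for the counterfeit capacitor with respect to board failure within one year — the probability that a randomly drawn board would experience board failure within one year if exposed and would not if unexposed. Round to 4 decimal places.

PNS ≈ 0.1813

p₁ = P(outcome | exposed) = 337/1430 = 0.23566
p₀ = P(outcome | unexposed) = 92/1691 = 0.054406
Under exogeneity and monotonicity, PNS = p₁ − p₀.
PNS = 0.23566 − 0.054406 = 0.18126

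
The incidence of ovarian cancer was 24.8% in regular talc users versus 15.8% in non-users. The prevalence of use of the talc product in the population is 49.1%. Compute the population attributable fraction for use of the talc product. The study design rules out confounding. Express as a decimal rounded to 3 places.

p₁ = 0.248, p₀ = 0.158.
Overall risk P(Y=1) = π·p₁ + (1−π)·p₀ = 0.491×0.248 + 0.509×0.158 = 0.20219.
Under exogeneity, PAF = [P(Y=1) − p₀] / P(Y=1).
PAF = (0.20219 − 0.158) / 0.20219 ≈ 0.2186

PAF ≈ 0.219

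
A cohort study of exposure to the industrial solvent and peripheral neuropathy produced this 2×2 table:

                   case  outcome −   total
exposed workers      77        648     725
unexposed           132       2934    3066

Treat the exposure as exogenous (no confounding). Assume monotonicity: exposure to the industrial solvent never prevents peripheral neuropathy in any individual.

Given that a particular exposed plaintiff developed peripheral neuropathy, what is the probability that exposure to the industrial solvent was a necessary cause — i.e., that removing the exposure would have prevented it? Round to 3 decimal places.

PN ≈ 0.595

p₁ = P(outcome | exposed) = 77/725 = 0.10621
p₀ = P(outcome | unexposed) = 132/3066 = 0.043053
Under exogeneity and monotonicity, PN = (p₁ − p₀)/p₁.
PN = (0.10621 − 0.043053) / 0.10621 ≈ 0.5946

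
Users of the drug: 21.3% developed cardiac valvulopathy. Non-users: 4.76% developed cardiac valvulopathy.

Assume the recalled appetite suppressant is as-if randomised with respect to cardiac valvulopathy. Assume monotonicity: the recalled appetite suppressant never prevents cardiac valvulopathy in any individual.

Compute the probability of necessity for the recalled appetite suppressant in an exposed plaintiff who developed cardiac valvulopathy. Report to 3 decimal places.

p₁ = 0.213, p₀ = 0.0476.
Under exogeneity and monotonicity, PN = (p₁ − p₀) / p₁.
PN = (0.213 − 0.0476) / 0.213 = 0.1654 / 0.213 ≈ 0.7765

PN ≈ 0.777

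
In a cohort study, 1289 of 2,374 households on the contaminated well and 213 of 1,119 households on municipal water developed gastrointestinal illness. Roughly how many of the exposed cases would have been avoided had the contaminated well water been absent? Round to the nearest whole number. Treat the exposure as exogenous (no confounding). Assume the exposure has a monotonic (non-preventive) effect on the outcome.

about 837 cases

p₁ = P(outcome | exposed) = 1289/2374 = 0.54297
p₀ = P(outcome | unexposed) = 213/1119 = 0.19035
PN = (p₁ − p₀)/p₁ = (0.54297 − 0.19035) / 0.54297 ≈ 0.64943.
Attributable cases ≈ PN × (exposed cases) = 0.64943 × 1289 ≈ 837.11.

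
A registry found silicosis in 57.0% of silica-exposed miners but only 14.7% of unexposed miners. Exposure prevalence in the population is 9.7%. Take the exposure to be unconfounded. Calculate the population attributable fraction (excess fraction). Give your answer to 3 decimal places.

PAF ≈ 0.218

p₁ = 0.57, p₀ = 0.147.
Overall risk P(Y=1) = π·p₁ + (1−π)·p₀ = 0.097×0.57 + 0.903×0.147 = 0.18803.
Under exogeneity, PAF = [P(Y=1) − p₀] / P(Y=1).
PAF = (0.18803 − 0.147) / 0.18803 ≈ 0.2182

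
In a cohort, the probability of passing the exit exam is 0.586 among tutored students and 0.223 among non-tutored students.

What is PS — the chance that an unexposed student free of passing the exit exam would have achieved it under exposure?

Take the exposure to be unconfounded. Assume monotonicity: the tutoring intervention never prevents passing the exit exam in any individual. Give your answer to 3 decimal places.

Let p₁ = 0.586, p₀ = 0.223.
Under exogeneity and monotonicity, PS = (p₁ − p₀) / (1 − p₀).
PS = (0.586 − 0.223) / (1 − 0.223) = 0.363 / 0.777 ≈ 0.4672

PS ≈ 0.467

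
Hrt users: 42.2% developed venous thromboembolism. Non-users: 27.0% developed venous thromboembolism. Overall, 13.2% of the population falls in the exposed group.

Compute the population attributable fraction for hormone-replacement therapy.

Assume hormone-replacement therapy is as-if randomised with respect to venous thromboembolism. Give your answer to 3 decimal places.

p₁ = 0.422, p₀ = 0.27.
Overall risk P(Y=1) = π·p₁ + (1−π)·p₀ = 0.132×0.422 + 0.868×0.27 = 0.29006.
Under exogeneity, PAF = [P(Y=1) − p₀] / P(Y=1).
PAF = (0.29006 − 0.27) / 0.29006 ≈ 0.0692

PAF ≈ 0.069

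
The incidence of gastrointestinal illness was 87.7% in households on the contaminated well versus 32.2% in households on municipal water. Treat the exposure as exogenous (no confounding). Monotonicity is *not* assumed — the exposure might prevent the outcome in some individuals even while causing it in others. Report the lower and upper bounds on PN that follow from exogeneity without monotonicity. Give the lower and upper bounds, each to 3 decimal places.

0.633 ≤ PN ≤ 0.773

p₁ = 0.877, p₀ = 0.322.
Under exogeneity alone the bounds on PN are max{0,(p₁−p₀)/p₁} ≤ PN ≤ min{1,(1−p₀)/p₁}.
  lower = (p₁ − p₀)/p₁ = 0.555 / 0.877 ≈ 0.6328
  upper = min{1, (1 − p₀)/p₁} = 0.678 / 0.877 ≈ 0.7731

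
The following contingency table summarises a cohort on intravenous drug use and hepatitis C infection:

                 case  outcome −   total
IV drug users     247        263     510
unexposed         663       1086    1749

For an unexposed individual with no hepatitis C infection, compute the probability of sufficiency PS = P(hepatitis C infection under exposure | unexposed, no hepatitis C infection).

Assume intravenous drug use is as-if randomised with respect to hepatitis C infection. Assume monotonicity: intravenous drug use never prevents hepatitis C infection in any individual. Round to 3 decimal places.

PS ≈ 0.169

p₁ = P(outcome | exposed) = 247/510 = 0.48431
p₀ = P(outcome | unexposed) = 663/1749 = 0.37907
Under exogeneity and monotonicity, PS = (p₁ − p₀) / (1 − p₀).
PS = (0.48431 − 0.37907) / (1 − 0.37907) = 0.10524 / 0.62093 ≈ 0.1695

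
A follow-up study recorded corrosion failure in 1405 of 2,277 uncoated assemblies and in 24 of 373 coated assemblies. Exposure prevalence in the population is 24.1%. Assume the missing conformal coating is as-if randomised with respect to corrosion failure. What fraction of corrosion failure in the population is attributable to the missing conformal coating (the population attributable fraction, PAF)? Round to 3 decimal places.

p₁ = P(outcome | exposed) = 1405/2277 = 0.61704
p₀ = P(outcome | unexposed) = 24/373 = 0.064343
Overall risk P(Y=1) = π·p₁ + (1−π)·p₀ = 0.241×0.61704 + 0.759×0.064343 = 0.19754.
Under exogeneity, PAF = [P(Y=1) − p₀] / P(Y=1).
PAF = (0.19754 − 0.064343) / 0.19754 ≈ 0.6743

PAF ≈ 0.674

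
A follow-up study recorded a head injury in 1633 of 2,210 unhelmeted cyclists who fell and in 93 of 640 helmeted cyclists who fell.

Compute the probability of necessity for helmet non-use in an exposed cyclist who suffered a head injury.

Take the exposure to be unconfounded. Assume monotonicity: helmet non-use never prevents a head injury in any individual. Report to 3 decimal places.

p₁ = P(outcome | exposed) = 1633/2210 = 0.73891
p₀ = P(outcome | unexposed) = 93/640 = 0.14531
Under exogeneity and monotonicity, PN = (p₁ − p₀) / p₁.
PN = (0.73891 − 0.14531) / 0.73891 = 0.5936 / 0.73891 ≈ 0.8033

PN ≈ 0.803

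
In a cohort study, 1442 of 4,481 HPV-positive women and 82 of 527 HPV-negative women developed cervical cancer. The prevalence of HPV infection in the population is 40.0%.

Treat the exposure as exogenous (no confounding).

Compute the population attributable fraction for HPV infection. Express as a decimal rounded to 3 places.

p₁ = P(outcome | exposed) = 1442/4481 = 0.3218
p₀ = P(outcome | unexposed) = 82/527 = 0.1556
Overall risk P(Y=1) = π·p₁ + (1−π)·p₀ = 0.4×0.3218 + 0.6×0.1556 = 0.22208.
Under exogeneity, PAF = [P(Y=1) − p₀] / P(Y=1).
PAF = (0.22208 − 0.1556) / 0.22208 ≈ 0.2994

PAF ≈ 0.299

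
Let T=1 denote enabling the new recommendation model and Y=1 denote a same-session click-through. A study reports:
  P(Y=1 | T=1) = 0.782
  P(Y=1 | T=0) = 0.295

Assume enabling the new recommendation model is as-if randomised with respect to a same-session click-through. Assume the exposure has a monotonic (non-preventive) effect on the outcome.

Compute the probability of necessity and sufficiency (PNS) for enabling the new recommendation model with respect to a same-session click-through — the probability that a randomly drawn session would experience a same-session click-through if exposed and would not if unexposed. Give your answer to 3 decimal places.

Let p₁ = 0.782, p₀ = 0.295.
Under exogeneity and monotonicity, PNS = p₁ − p₀.
PNS = 0.782 − 0.295 = 0.487

PNS ≈ 0.487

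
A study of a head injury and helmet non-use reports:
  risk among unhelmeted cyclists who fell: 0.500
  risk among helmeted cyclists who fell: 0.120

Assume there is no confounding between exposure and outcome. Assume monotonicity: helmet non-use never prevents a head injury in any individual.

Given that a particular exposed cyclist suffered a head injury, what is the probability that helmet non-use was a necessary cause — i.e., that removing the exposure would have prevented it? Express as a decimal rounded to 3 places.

PN ≈ 0.760

Let p₁ = 0.5, p₀ = 0.12.
Under exogeneity and monotonicity, PN = (p₁ − p₀) / p₁.
PN = (0.5 − 0.12) / 0.5 = 0.38 / 0.5 ≈ 0.7600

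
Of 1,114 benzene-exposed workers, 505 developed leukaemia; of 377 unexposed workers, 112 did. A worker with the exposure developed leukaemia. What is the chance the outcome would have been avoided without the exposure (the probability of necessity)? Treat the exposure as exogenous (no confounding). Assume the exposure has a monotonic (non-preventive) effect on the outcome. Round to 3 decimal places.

p₁ = P(outcome | exposed) = 505/1114 = 0.45332
p₀ = P(outcome | unexposed) = 112/377 = 0.29708
Under exogeneity and monotonicity, PN = (p₁ − p₀) / p₁.
PN = (0.45332 − 0.29708) / 0.45332 = 0.15624 / 0.45332 ≈ 0.3447

PN ≈ 0.345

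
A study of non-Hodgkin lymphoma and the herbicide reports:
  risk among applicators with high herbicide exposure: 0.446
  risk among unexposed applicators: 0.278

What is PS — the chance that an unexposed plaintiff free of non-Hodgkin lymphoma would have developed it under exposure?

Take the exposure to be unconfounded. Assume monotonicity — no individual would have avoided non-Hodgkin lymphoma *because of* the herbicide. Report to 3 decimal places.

PS ≈ 0.233

Let p₁ = 0.446, p₀ = 0.278.
Under exogeneity and monotonicity, PS = (p₁ − p₀) / (1 − p₀).
PS = (0.446 − 0.278) / (1 − 0.278) = 0.168 / 0.722 ≈ 0.2327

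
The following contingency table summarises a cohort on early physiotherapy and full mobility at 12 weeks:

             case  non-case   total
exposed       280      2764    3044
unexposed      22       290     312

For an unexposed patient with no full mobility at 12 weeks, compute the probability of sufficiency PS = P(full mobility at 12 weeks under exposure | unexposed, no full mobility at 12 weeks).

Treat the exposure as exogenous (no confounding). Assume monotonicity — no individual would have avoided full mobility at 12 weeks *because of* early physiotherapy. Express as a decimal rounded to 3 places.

PS ≈ 0.023

p₁ = P(outcome | exposed) = 280/3044 = 0.091984
p₀ = P(outcome | unexposed) = 22/312 = 0.070513
Under exogeneity and monotonicity, PS = (p₁ − p₀)/(1 − p₀).
PS = (0.091984 − 0.070513) / 0.92949 ≈ 0.0231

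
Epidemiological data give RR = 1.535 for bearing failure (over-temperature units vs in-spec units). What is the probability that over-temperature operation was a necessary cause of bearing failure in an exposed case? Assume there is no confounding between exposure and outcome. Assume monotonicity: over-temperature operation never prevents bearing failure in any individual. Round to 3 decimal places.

Under exogeneity and monotonicity, PN = (RR − 1) / RR = 1 − 1/RR.
PN = (1.535 − 1) / 1.535 = 0.535 / 1.535 ≈ 0.3485

PN ≈ 0.349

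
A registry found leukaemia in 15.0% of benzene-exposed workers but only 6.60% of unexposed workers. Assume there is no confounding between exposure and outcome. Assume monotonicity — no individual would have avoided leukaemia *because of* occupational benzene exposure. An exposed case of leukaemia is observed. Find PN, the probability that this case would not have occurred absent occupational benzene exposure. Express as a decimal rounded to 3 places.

p₁ = 0.15, p₀ = 0.066.
Under exogeneity and monotonicity, PN = (p₁ − p₀) / p₁.
PN = (0.15 − 0.066) / 0.15 = 0.084 / 0.15 ≈ 0.5600

PN ≈ 0.560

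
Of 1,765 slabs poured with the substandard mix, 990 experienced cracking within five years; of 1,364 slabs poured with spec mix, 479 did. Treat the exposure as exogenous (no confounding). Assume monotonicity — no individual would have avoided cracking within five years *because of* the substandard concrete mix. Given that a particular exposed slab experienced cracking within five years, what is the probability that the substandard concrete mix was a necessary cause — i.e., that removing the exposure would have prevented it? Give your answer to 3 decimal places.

p₁ = P(outcome | exposed) = 990/1765 = 0.56091
p₀ = P(outcome | unexposed) = 479/1364 = 0.35117
Under exogeneity and monotonicity, PN = (p₁ − p₀) / p₁.
PN = (0.56091 − 0.35117) / 0.56091 = 0.20973 / 0.56091 ≈ 0.3739

PN ≈ 0.374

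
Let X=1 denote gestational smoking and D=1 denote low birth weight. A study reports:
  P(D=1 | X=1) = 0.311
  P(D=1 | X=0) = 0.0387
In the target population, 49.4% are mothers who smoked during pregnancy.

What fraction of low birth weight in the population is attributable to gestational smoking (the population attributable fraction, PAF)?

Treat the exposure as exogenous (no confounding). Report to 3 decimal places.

Let p₁ = 0.311, p₀ = 0.0387.
Overall risk P(Y=1) = π·p₁ + (1−π)·p₀ = 0.494×0.311 + 0.506×0.0387 = 0.17322.
Under exogeneity, PAF = [P(Y=1) − p₀] / P(Y=1).
PAF = (0.17322 − 0.0387) / 0.17322 ≈ 0.7766

PAF ≈ 0.777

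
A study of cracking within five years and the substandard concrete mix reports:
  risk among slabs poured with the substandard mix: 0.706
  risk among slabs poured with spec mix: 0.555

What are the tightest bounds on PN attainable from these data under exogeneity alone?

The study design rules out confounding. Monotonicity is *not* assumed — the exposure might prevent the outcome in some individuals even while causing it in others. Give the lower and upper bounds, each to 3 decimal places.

0.214 ≤ PN ≤ 0.630

Let p₁ = 0.706, p₀ = 0.555.
Under exogeneity alone the bounds on PN are max{0,(p₁−p₀)/p₁} ≤ PN ≤ min{1,(1−p₀)/p₁}.
  lower = (p₁ − p₀)/p₁ = 0.151 / 0.706 ≈ 0.2139
  upper = min{1, (1 − p₀)/p₁} = 0.445 / 0.706 ≈ 0.6303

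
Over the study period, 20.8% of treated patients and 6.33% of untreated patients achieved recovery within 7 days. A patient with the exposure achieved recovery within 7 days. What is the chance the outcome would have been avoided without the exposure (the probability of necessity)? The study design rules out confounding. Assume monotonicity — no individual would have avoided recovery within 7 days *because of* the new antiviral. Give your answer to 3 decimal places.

p₁ = 0.208, p₀ = 0.0633.
Under exogeneity and monotonicity, PN = (p₁ − p₀) / p₁.
PN = (0.208 − 0.0633) / 0.208 = 0.1447 / 0.208 ≈ 0.6957

PN ≈ 0.696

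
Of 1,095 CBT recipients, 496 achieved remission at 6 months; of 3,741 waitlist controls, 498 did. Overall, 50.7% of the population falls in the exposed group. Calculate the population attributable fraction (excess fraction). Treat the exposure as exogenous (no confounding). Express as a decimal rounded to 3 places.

p₁ = P(outcome | exposed) = 496/1095 = 0.45297
p₀ = P(outcome | unexposed) = 498/3741 = 0.13312
Overall risk P(Y=1) = π·p₁ + (1−π)·p₀ = 0.507×0.45297 + 0.493×0.13312 = 0.29528.
Under exogeneity, PAF = [P(Y=1) − p₀] / P(Y=1).
PAF = (0.29528 − 0.13312) / 0.29528 ≈ 0.5492

PAF ≈ 0.549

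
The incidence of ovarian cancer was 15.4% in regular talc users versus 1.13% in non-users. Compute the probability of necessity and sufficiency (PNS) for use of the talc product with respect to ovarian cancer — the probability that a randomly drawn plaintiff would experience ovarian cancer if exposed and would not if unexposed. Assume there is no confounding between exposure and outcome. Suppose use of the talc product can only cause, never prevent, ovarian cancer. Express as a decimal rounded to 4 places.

p₁ = 0.154, p₀ = 0.0113.
Under exogeneity and monotonicity, PNS = p₁ − p₀.
PNS = 0.154 − 0.0113 = 0.1427

PNS ≈ 0.1427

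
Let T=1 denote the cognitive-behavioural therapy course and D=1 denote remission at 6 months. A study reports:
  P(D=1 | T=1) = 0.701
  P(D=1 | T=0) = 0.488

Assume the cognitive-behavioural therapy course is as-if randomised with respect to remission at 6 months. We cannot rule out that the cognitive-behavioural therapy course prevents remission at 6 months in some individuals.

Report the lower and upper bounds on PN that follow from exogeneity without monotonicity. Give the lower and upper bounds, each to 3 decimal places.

0.304 ≤ PN ≤ 0.730

Let p₁ = 0.701, p₀ = 0.488.
Under exogeneity alone the bounds on PN are max{0,(p₁−p₀)/p₁} ≤ PN ≤ min{1,(1−p₀)/p₁}.
  lower = (p₁ − p₀)/p₁ = 0.213 / 0.701 ≈ 0.3039
  upper = min{1, (1 − p₀)/p₁} = 0.512 / 0.701 ≈ 0.7304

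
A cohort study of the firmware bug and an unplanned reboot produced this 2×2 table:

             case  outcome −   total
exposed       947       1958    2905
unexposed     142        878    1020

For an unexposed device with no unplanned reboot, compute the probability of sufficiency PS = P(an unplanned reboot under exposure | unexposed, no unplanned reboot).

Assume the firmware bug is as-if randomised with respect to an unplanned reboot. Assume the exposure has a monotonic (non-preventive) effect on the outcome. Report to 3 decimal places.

PS ≈ 0.217

p₁ = P(outcome | exposed) = 947/2905 = 0.32599
p₀ = P(outcome | unexposed) = 142/1020 = 0.13922
Under exogeneity and monotonicity, PS = (p₁ − p₀) / (1 − p₀).
PS = (0.32599 − 0.13922) / (1 − 0.13922) = 0.18677 / 0.86078 ≈ 0.2170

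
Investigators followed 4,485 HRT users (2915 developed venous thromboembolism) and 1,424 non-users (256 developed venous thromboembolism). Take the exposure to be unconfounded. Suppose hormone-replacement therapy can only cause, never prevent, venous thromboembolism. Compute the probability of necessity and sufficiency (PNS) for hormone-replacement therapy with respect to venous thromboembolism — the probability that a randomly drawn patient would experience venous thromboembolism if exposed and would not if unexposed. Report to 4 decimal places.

PNS ≈ 0.4702

p₁ = P(outcome | exposed) = 2915/4485 = 0.64994
p₀ = P(outcome | unexposed) = 256/1424 = 0.17978
Under exogeneity and monotonicity, PNS = p₁ − p₀.
PNS = 0.64994 − 0.17978 = 0.47017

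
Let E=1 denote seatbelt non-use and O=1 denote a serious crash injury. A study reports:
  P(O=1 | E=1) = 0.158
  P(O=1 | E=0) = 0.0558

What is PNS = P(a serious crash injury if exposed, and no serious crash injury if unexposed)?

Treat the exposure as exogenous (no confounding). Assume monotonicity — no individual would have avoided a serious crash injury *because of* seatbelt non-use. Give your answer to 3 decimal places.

PNS ≈ 0.102

Let p₁ = 0.158, p₀ = 0.0558.
Under exogeneity and monotonicity, PNS = p₁ − p₀.
PNS = 0.158 − 0.0558 = 0.1022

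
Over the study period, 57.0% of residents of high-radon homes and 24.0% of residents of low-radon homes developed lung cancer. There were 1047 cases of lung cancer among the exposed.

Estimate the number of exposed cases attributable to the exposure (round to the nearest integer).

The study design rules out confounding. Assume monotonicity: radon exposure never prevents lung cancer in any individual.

about 606 cases

p₁ = 0.57, p₀ = 0.24.
PN = (p₁ − p₀)/p₁ = (0.57 − 0.24) / 0.57 ≈ 0.57895.
Attributable cases ≈ PN × (exposed cases) = 0.57895 × 1047 ≈ 606.16.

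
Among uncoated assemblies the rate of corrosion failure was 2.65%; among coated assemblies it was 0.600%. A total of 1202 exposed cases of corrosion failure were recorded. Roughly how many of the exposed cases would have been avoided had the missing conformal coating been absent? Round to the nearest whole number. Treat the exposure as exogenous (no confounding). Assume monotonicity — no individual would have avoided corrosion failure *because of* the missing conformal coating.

about 930 cases

p₁ = 0.0265, p₀ = 0.006.
PN = (p₁ − p₀)/p₁ = (0.0265 − 0.006) / 0.0265 ≈ 0.77358.
Attributable cases ≈ PN × (exposed cases) = 0.77358 × 1202 ≈ 929.85.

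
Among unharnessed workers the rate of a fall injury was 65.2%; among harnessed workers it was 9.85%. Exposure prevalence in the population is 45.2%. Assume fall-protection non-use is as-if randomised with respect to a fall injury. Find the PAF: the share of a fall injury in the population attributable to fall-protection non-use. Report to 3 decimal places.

PAF ≈ 0.718

p₁ = 0.652, p₀ = 0.0985.
Overall risk P(Y=1) = π·p₁ + (1−π)·p₀ = 0.452×0.652 + 0.548×0.0985 = 0.34868.
Under exogeneity, PAF = [P(Y=1) − p₀] / P(Y=1).
PAF = (0.34868 − 0.0985) / 0.34868 ≈ 0.7175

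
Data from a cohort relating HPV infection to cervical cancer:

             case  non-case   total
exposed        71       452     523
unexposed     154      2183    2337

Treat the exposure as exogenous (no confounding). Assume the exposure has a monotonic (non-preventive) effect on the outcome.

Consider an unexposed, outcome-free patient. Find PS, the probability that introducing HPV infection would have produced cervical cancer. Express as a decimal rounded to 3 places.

p₁ = P(outcome | exposed) = 71/523 = 0.13576
p₀ = P(outcome | unexposed) = 154/2337 = 0.065896
Under exogeneity and monotonicity, PS = (p₁ − p₀) / (1 − p₀).
PS = (0.13576 − 0.065896) / (1 − 0.065896) = 0.069859 / 0.9341 ≈ 0.0748

PS ≈ 0.075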